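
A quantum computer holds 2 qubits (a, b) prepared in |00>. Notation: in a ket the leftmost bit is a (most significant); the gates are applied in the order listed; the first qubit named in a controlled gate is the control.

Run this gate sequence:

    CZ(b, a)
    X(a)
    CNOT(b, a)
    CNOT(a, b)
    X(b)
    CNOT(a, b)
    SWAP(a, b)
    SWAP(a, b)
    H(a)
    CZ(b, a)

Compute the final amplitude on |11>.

The final state's coefficient on |11> equals sqrt(2)/2.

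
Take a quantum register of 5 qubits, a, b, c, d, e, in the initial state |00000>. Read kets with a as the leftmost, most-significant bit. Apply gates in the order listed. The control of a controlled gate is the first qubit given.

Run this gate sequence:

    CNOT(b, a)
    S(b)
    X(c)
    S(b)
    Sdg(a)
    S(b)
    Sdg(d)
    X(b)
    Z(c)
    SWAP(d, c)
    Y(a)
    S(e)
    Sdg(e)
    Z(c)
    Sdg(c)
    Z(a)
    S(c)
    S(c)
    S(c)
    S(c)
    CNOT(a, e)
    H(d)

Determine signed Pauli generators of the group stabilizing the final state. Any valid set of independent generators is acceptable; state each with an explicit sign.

The final state is stabilized by the group generated by -IIIXI, -ZIIII, -IZIII, +IIZII, -IIIIZ; other independent generating sets are equally valid. Key observation: gates 17-20 undo each other exactly, leaving only the rest of the circuit to track.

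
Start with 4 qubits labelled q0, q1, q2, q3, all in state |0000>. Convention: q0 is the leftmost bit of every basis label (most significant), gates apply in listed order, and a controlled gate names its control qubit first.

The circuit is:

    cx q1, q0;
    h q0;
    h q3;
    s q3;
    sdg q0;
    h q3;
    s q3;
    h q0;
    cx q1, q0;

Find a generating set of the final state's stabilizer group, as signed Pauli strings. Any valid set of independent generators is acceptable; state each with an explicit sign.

The stabilizer group can be generated by +YIII, +IIIX, +IZII, +IIZI, among other valid generating sets.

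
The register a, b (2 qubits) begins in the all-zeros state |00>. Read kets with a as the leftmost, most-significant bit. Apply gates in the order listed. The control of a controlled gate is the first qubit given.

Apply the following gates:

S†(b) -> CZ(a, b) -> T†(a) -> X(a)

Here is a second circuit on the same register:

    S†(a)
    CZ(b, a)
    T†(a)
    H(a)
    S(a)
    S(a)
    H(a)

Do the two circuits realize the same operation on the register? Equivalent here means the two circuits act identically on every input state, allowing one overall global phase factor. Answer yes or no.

No, they are not equivalent — no single phase factor reconciles the two unitaries.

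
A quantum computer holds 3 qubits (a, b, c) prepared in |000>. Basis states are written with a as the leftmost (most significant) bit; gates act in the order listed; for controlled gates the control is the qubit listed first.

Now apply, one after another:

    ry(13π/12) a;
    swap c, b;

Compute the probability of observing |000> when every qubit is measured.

Outcome |000> occurs with probability -sqrt(6)/8 - sqrt(2)/8 + 1/2.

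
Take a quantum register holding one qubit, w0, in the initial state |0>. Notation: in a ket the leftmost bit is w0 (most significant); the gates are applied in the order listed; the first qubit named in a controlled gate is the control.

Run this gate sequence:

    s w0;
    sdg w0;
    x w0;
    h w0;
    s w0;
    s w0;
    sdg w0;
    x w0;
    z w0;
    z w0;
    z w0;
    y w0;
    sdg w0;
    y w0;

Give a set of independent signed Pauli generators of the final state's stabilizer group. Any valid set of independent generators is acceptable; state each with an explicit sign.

The stabilizer group can be generated by +X, among other valid generating sets.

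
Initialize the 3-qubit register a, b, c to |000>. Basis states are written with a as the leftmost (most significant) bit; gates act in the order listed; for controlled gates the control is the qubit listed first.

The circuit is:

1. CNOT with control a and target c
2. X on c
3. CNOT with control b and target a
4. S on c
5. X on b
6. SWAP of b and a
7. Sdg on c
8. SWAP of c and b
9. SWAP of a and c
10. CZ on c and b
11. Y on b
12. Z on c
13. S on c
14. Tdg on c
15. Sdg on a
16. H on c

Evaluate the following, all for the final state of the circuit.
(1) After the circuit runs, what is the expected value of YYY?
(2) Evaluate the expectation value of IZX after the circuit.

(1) In the final state, YYY has expectation 0.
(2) The observable IZX averages to -1.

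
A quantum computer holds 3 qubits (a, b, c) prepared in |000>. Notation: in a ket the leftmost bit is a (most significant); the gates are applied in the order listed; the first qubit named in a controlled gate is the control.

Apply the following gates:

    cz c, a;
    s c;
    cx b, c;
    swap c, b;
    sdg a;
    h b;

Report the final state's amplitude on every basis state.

The resulting statevector has amplitude sqrt(2)/2 on |000>, sqrt(2)/2 on |010>, and 0 on every other basis state.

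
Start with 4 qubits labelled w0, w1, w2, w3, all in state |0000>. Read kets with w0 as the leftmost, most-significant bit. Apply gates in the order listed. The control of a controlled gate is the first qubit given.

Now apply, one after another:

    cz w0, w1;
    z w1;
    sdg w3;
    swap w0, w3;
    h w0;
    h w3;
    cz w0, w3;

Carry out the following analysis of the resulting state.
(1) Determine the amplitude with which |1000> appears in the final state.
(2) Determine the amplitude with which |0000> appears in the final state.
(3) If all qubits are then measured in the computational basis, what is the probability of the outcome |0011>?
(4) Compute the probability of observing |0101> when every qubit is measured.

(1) The final state's coefficient on |1000> equals 1/2.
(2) The final state's coefficient on |0000> equals 1/2.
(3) A full measurement returns |0011> with probability 0.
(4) Outcome |0101> occurs with probability 0.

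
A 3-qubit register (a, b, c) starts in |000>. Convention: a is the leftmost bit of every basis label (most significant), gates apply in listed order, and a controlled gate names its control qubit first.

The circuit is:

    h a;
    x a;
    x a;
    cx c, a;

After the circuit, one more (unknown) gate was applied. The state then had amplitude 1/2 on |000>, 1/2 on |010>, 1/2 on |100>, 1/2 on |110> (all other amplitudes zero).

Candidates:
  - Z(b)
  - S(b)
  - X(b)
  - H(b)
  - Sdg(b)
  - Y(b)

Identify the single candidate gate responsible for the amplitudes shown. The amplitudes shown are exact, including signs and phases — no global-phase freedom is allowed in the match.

It was H(b) that produced the state shown.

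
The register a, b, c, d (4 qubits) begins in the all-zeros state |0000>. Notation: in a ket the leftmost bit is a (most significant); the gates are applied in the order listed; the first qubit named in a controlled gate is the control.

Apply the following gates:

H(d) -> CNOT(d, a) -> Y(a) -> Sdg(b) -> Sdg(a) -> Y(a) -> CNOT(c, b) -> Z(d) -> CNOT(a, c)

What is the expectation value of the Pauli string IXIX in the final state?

The expectation value of IXIX is 0.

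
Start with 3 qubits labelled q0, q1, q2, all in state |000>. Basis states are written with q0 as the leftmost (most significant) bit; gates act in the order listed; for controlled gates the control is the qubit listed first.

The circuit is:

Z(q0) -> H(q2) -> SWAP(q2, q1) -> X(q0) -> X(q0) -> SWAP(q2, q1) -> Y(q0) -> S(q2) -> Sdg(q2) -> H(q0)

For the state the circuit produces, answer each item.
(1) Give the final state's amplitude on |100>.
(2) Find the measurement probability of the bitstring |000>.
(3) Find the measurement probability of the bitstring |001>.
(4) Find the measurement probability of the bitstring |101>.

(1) |100> carries amplitude -I/2 in the final state. Key observation: the block from step 3 through step 6 cancels to the identity and can be dropped.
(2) The probability of measuring |000> is 1/4.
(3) The probability of measuring |001> is 1/4.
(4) The probability of measuring |101> is 1/4.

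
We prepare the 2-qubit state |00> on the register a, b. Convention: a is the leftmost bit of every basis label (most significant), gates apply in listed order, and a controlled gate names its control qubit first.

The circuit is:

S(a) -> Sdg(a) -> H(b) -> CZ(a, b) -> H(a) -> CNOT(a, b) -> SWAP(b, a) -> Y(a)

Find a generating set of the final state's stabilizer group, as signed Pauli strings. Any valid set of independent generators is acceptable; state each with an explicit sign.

The stabilizer group can be generated by -XI, +IX, among other valid generating sets. Key observation: the block from step 1 through step 2 cancels to the identity and can be dropped.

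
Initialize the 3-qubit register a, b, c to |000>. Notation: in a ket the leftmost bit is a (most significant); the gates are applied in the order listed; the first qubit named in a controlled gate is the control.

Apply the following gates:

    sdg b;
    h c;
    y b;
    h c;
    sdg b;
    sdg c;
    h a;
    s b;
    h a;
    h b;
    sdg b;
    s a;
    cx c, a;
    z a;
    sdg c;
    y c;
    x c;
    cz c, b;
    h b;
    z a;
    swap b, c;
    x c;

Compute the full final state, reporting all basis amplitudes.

After the circuit, the state carries amplitude -1/2 + I/2 on |000>, -1/2 - I/2 on |001>, and 0 on every other basis state.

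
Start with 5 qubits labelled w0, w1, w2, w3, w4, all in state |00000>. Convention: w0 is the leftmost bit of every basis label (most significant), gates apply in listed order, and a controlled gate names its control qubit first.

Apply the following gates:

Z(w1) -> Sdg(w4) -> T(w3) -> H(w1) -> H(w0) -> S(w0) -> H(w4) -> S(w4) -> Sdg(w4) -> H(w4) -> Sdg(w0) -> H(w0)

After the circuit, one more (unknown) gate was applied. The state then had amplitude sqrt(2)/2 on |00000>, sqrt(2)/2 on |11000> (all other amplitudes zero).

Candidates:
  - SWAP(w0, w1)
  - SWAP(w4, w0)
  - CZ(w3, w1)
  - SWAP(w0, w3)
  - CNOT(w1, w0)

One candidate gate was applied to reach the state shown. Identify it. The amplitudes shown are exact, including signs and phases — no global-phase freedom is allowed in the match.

The applied gate was CNOT(w1, w0). Key observation: gates 5-12 undo each other exactly, leaving only the rest of the circuit to track.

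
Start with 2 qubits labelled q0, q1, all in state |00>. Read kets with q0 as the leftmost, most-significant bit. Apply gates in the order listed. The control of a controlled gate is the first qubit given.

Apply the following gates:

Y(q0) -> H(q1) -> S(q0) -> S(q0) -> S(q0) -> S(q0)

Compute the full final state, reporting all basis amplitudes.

The final amplitudes are 0 on |00>, 0 on |01>, sqrt(2)*I/2 on |10>, sqrt(2)*I/2 on |11>.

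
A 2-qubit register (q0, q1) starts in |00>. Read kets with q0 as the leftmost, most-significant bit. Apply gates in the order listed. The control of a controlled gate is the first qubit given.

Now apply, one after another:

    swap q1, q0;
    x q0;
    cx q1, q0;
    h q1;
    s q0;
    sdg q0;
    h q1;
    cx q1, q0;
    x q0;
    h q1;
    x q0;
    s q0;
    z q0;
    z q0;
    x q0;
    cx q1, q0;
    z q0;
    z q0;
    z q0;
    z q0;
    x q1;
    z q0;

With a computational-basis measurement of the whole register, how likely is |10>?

Outcome |10> occurs with probability 1/2.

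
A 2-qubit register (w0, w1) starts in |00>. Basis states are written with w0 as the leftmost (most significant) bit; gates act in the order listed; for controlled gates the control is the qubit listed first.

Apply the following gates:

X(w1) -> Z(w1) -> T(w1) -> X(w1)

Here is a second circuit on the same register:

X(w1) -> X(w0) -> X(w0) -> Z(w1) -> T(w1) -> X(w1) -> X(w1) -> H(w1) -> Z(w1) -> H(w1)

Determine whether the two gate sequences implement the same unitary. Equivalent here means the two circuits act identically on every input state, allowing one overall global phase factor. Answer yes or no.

Yes: on every input state the two circuits agree up to one overall phase factor.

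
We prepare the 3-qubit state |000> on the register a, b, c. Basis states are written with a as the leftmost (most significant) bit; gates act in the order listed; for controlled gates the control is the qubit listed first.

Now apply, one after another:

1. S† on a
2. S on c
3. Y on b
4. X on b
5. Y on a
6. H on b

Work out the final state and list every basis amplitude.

The final amplitudes are -sqrt(2)/2 on |100>, -sqrt(2)/2 on |110>, and 0 on every other basis state.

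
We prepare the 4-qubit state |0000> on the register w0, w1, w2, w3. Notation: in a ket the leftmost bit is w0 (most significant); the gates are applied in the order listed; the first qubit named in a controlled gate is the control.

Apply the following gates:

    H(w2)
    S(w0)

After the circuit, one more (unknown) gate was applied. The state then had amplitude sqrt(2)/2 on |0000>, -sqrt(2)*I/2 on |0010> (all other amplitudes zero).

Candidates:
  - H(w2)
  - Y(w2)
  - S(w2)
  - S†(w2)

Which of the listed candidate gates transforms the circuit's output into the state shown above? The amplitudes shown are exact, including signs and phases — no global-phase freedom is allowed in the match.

The unique candidate consistent with the amplitudes is S†(w2).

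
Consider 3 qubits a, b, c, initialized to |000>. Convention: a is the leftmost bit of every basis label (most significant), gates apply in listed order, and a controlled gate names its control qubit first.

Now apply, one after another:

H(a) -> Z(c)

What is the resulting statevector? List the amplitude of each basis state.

The final amplitudes are sqrt(2)/2 on |000>, sqrt(2)/2 on |100>, and 0 on every other basis state.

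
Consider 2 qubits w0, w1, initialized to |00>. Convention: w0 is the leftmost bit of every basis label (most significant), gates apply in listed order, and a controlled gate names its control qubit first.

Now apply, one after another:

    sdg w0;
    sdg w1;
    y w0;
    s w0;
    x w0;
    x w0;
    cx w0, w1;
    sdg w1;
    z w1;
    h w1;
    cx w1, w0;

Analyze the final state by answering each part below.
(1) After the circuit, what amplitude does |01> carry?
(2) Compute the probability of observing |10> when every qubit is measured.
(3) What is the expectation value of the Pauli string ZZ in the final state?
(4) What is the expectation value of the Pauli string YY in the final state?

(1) |01> carries amplitude sqrt(2)*I/2 in the final state.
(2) A full measurement returns |10> with probability 1/2.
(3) The expectation value of ZZ is -1.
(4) The observable YY averages to -1.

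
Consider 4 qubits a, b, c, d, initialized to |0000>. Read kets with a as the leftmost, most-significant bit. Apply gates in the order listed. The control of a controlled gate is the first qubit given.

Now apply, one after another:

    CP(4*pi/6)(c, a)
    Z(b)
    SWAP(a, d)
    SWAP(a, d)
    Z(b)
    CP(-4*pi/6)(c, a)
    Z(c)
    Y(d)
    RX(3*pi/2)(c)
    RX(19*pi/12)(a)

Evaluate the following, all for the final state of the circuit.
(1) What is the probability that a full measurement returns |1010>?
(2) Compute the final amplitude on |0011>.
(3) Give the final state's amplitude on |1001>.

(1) Outcome |1010> occurs with probability 0.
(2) The amplitude on |0011> is -sqrt(2*sqrt(2) + 4)/8 - sqrt(12 - 6*sqrt(2))/8.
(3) The amplitude on |1001> is -sqrt(6*sqrt(2) + 12)/8 + sqrt(4 - 2*sqrt(2))/8.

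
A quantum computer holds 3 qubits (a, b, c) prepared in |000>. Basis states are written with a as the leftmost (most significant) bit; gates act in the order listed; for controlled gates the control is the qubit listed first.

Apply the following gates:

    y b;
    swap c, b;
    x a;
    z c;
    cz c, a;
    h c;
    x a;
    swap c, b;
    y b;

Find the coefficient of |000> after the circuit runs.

The final state's coefficient on |000> equals -sqrt(2)/2.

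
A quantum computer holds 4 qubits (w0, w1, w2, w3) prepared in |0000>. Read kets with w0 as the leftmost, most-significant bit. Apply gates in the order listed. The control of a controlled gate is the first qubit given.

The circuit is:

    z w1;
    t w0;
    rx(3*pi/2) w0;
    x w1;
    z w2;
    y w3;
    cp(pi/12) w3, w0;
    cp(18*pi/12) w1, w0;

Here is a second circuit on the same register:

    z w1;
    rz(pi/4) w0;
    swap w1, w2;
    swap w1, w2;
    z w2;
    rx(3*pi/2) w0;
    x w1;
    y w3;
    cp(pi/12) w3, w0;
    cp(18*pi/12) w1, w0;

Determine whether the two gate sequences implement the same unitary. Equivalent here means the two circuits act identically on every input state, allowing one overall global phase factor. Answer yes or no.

Yes — the two circuits implement the same unitary up to a global phase.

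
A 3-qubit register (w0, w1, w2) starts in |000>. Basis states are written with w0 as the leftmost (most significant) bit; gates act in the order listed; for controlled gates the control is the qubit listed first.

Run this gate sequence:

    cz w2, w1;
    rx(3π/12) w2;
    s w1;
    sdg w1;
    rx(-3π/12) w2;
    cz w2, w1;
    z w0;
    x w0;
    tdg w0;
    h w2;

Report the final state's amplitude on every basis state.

The resulting statevector has amplitude -sqrt(2)*exp(3*I*pi/4)/2 on |100>, -sqrt(2)*exp(3*I*pi/4)/2 on |101>, and 0 on every other basis state.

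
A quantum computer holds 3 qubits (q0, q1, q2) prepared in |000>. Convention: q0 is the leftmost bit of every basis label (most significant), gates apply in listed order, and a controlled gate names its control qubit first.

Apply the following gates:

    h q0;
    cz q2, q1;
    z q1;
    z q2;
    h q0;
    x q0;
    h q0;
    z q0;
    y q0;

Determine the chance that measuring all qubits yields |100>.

A full measurement returns |100> with probability 1/2. Key observation: gates 5-8 undo each other exactly, leaving only the rest of the circuit to track.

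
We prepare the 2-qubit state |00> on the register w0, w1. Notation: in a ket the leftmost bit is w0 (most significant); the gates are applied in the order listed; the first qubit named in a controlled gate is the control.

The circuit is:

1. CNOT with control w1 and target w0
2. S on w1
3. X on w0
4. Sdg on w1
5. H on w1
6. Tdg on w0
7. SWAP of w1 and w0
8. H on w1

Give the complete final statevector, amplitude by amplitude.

The final amplitudes are -exp(3*I*pi/4)/2 on |00>, exp(3*I*pi/4)/2 on |01>, -exp(3*I*pi/4)/2 on |10>, exp(3*I*pi/4)/2 on |11>.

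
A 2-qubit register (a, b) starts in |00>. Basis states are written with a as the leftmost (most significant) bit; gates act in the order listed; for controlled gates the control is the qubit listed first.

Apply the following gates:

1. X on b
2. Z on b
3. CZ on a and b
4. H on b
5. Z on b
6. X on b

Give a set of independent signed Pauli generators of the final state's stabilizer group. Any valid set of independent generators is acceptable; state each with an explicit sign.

The final state is stabilized by the group generated by +IX, +ZI; other independent generating sets are equally valid.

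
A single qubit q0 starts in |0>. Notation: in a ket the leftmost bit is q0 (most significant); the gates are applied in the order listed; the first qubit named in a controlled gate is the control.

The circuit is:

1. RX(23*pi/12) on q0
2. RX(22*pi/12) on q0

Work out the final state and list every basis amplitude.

The final amplitudes are sqrt(2)*(sqrt(2 - sqrt(2)) + sqrt(sqrt(2) + 2))/4 on |0>, -sqrt(2)*I*sqrt(2 - sqrt(2))/4 + sqrt(2)*I*sqrt(sqrt(2) + 2)/4 on |1>.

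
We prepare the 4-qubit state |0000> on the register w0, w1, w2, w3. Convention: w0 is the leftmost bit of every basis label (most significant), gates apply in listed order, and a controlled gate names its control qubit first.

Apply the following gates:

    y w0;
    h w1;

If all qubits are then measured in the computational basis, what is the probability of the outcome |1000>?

Outcome |1000> occurs with probability 1/2.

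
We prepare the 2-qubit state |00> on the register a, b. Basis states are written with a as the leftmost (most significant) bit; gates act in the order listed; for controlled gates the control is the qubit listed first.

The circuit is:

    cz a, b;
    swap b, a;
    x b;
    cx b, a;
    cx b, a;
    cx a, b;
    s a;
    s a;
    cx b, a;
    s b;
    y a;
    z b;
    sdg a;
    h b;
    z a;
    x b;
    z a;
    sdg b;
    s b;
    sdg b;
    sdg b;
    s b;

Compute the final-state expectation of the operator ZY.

The expectation value of ZY is 1.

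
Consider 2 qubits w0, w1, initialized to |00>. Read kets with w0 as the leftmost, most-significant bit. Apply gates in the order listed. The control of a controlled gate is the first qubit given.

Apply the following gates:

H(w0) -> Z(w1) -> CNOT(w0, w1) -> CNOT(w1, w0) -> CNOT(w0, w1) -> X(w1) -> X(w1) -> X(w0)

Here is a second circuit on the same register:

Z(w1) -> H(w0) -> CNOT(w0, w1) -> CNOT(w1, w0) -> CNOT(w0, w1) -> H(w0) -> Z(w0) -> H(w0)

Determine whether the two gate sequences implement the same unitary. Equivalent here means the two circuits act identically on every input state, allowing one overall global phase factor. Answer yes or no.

Yes, they are equivalent — the unitaries differ by at most a global phase.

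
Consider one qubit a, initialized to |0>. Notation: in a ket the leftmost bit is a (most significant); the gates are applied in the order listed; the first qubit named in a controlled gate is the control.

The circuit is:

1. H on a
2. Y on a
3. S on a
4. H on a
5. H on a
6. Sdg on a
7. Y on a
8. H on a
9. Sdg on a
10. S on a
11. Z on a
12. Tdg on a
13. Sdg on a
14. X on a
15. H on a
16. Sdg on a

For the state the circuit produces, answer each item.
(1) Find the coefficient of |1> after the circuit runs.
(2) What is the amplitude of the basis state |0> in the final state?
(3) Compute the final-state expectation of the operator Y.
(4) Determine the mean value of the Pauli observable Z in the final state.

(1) |1> carries amplitude sqrt(2)*I/2 in the final state.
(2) The final state's coefficient on |0> equals sqrt(2)/2.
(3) The expectation value of Y is 1.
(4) The observable Z averages to 0.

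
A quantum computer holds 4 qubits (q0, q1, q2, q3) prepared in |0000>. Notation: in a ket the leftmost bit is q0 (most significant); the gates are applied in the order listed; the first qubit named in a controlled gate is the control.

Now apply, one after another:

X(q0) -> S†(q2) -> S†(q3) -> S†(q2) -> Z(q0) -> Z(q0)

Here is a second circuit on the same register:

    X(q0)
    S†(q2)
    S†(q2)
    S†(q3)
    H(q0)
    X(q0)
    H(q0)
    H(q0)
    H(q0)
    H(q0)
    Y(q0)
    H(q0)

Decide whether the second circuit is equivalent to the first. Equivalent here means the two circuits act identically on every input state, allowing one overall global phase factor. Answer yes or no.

No — the two circuits implement different unitaries, even allowing a global phase.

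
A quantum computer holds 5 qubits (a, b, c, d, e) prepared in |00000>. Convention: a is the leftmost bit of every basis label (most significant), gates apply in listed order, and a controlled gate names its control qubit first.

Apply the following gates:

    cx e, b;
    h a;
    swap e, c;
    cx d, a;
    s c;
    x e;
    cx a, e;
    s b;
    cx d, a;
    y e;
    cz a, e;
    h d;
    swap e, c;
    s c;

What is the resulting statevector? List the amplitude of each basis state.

After the circuit, the state carries amplitude -I/2 on |00000>, -I/2 on |00010>, 1/2 on |10100>, 1/2 on |10110>, and 0 on every other basis state.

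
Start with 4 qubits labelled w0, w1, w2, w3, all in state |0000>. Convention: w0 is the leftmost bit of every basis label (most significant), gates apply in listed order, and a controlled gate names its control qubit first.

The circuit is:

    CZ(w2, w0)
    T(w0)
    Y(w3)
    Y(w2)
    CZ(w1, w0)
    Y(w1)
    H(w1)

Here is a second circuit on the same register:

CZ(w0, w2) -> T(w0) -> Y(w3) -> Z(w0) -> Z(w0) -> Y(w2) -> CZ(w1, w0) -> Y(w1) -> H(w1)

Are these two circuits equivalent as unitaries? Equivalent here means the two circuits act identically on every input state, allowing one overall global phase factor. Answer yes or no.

Yes, they are equivalent — the unitaries differ by at most a global phase.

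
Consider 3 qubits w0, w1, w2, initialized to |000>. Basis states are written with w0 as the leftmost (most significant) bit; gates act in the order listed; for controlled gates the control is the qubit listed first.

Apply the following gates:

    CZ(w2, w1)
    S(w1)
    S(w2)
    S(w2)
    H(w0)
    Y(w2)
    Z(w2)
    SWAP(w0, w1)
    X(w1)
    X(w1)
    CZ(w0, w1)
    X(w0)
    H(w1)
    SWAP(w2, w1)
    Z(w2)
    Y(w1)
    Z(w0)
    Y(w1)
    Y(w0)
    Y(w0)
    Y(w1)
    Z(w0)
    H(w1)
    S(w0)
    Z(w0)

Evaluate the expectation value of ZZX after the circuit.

The observable ZZX averages to 0.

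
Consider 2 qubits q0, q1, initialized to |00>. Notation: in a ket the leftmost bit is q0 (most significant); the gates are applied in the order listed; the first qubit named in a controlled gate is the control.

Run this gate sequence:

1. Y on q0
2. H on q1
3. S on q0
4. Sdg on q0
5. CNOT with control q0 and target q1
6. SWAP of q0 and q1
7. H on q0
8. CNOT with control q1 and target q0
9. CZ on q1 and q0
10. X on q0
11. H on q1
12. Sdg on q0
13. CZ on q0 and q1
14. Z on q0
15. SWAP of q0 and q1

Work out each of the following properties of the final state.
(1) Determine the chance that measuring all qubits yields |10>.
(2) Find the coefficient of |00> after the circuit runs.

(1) Outcome |10> occurs with probability 1/2.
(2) The amplitude on |00> is -sqrt(2)*I/2.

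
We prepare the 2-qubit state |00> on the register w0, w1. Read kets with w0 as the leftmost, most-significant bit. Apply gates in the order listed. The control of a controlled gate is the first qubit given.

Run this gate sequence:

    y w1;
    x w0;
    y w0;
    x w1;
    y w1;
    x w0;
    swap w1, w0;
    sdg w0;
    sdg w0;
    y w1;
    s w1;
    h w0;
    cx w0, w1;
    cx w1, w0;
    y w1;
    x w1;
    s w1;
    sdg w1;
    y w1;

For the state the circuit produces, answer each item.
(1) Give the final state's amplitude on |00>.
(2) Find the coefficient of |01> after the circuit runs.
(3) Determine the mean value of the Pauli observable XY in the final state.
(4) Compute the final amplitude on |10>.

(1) The amplitude on |00> is -sqrt(2)/2.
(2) The amplitude on |01> is sqrt(2)/2.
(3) The expectation value of XY is 0.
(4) The amplitude on |10> is 0.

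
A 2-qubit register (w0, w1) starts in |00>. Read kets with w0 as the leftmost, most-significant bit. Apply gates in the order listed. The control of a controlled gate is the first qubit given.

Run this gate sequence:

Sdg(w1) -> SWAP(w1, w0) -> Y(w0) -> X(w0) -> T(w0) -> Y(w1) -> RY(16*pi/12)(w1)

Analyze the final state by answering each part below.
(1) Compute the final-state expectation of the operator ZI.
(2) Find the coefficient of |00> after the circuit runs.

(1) The observable ZI averages to 1.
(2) |00> carries amplitude sqrt(3)/2 in the final state.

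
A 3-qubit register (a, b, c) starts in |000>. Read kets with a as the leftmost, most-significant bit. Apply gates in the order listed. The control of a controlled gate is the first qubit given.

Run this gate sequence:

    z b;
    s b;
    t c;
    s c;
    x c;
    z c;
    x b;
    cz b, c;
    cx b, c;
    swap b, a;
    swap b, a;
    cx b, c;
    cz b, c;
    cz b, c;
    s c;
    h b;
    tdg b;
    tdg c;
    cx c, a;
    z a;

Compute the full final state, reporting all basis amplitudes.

After the circuit, the state carries amplitude -sqrt(2)*exp(I*pi/4)/2 on |101>, sqrt(2)/2 on |111>, and 0 on every other basis state. Key observation: steps 8-13 multiply out to the identity, so the circuit reduces to the remaining gates.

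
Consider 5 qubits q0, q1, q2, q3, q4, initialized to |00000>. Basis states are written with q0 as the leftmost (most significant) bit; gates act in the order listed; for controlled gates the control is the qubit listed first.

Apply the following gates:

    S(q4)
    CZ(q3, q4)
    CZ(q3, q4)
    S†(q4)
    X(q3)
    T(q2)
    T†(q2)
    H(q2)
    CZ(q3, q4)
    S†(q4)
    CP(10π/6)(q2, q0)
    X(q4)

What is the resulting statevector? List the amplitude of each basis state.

The final amplitudes are sqrt(2)/2 on |00011>, sqrt(2)/2 on |00111>, and 0 on every other basis state.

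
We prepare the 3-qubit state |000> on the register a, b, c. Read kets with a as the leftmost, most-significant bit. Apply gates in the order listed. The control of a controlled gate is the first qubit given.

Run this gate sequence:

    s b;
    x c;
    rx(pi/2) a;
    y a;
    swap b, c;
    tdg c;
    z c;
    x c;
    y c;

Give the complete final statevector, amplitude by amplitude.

The resulting statevector has amplitude sqrt(2)*I/2 on |010>, sqrt(2)/2 on |110>, and 0 on every other basis state.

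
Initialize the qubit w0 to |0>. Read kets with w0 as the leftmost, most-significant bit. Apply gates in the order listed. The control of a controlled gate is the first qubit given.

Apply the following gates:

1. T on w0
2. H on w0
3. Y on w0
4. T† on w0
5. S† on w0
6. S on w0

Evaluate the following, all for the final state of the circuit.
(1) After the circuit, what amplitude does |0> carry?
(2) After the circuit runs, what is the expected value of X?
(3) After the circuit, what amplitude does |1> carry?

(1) |0> carries amplitude -sqrt(2)*I/2 in the final state.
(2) The expectation value of X is -sqrt(2)/2.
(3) The final state's coefficient on |1> equals sqrt(2)*exp(I*pi/4)/2.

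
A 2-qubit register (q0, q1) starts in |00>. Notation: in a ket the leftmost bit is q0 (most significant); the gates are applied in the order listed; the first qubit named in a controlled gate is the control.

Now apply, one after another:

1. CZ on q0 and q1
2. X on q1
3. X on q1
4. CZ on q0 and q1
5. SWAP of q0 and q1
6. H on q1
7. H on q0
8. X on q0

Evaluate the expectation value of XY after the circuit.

The expectation value of XY is 0.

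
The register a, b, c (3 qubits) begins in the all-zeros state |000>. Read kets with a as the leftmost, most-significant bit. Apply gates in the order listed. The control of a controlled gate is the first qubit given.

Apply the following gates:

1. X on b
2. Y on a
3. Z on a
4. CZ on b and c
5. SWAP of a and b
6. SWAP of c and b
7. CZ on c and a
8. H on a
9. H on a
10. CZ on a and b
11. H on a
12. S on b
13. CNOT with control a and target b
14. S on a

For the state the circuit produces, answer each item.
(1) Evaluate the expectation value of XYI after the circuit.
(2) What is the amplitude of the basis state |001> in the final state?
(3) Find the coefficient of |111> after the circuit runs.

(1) The observable XYI averages to -1.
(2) |001> carries amplitude sqrt(2)*I/2 in the final state.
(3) The final state's coefficient on |111> equals sqrt(2)/2.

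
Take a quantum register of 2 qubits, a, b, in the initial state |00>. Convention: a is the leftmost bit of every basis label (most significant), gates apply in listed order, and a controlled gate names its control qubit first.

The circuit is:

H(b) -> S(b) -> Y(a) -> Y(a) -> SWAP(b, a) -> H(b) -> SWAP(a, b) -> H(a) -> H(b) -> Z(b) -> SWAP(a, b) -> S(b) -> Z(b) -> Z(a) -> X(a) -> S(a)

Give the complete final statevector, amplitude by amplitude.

After the circuit, the state carries amplitude 1/2 - I/2 on |00>, 0 on |01>, -1/2 + I/2 on |10>, 0 on |11>.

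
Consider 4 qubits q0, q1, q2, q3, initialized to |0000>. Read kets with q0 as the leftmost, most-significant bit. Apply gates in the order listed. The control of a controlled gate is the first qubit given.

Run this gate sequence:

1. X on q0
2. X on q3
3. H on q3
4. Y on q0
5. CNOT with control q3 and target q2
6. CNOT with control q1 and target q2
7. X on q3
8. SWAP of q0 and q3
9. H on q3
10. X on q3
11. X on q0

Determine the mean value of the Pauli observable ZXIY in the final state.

The expectation value of ZXIY is 0.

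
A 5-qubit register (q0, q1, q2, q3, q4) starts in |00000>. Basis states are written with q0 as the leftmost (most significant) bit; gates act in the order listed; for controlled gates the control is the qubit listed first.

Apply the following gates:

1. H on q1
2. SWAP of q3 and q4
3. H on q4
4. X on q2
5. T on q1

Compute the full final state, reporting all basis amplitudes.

After the circuit, the state carries amplitude 1/2 on |00100>, 1/2 on |00101>, exp(I*pi/4)/2 on |01100>, exp(I*pi/4)/2 on |01101>, and 0 on every other basis state.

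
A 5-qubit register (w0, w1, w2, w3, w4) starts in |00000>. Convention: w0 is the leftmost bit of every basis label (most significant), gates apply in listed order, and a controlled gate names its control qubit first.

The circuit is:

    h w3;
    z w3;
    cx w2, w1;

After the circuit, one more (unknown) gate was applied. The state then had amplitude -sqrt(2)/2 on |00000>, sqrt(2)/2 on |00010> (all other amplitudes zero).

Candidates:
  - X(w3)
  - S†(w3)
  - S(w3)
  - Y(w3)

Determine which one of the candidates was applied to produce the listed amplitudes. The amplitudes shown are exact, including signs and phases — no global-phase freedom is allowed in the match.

The applied gate was X(w3).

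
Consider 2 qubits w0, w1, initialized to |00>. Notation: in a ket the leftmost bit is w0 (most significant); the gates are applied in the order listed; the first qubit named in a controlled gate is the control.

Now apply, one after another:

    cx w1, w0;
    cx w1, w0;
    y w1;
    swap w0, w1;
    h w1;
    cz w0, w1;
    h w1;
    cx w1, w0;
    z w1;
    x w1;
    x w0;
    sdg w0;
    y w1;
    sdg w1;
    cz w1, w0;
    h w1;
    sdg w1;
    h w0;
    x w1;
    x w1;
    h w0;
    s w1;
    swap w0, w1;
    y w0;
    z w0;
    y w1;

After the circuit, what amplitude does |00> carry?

The amplitude on |00> is sqrt(2)/2.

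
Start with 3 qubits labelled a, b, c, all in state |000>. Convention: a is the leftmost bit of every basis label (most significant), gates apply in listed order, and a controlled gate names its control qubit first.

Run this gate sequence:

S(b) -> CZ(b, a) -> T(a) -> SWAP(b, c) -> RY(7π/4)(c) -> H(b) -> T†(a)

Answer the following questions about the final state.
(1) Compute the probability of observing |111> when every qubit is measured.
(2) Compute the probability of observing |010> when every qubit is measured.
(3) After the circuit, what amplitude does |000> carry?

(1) The probability of measuring |111> is 0.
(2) A full measurement returns |010> with probability sqrt(2)/8 + 1/4.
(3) The final state's coefficient on |000> equals -sqrt(2*sqrt(2) + 4)/4.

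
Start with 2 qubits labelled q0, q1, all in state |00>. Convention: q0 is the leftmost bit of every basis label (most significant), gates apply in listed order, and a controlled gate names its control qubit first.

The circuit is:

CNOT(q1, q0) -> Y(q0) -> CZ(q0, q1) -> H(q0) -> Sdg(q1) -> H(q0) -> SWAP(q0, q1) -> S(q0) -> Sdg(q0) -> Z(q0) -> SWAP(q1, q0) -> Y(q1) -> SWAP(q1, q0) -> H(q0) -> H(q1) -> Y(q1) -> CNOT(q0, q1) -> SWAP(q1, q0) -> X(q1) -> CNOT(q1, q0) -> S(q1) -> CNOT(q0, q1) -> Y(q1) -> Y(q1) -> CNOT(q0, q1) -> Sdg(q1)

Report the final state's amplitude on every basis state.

After the circuit, the state carries amplitude I/2 on |00>, -I/2 on |01>, I/2 on |10>, -I/2 on |11>. Key observation: gates 22-25 undo each other exactly, leaving only the rest of the circuit to track.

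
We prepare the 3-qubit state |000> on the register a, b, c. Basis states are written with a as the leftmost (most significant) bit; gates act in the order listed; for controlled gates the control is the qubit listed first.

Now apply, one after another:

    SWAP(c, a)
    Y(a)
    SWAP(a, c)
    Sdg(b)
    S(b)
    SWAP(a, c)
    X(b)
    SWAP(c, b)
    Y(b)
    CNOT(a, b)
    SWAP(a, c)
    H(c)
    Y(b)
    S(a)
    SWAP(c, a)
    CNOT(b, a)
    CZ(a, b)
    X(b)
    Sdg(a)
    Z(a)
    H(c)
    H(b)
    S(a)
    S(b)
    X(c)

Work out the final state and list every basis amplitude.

After the circuit, the state carries amplitude sqrt(2)/4 on |000>, -sqrt(2)/4 on |001>, sqrt(2)*I/4 on |010>, -sqrt(2)*I/4 on |011>, -sqrt(2)/4 on |100>, sqrt(2)/4 on |101>, -sqrt(2)*I/4 on |110>, sqrt(2)*I/4 on |111>.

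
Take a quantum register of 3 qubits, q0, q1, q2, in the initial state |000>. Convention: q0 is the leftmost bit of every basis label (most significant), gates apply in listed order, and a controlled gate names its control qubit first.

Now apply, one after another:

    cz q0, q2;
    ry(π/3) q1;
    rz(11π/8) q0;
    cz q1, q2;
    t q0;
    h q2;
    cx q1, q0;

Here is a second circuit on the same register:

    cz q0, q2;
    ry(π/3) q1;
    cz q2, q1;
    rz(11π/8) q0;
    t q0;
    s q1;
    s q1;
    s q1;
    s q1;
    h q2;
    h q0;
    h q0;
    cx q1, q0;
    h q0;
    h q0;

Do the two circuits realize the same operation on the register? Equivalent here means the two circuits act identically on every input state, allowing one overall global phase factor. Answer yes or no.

Yes: on every input state the two circuits agree up to one overall phase factor.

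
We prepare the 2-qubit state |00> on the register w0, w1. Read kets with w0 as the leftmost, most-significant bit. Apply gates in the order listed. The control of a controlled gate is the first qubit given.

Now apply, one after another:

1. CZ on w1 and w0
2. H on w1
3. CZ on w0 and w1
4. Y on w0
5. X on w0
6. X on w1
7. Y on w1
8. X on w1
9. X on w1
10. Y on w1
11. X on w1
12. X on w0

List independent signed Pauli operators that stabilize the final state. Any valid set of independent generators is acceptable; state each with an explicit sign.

One valid set of independent stabilizer generators is +IX, -ZI (any independent generating set of the same group is equally correct). Key observation: gates 5-12 undo each other exactly, leaving only the rest of the circuit to track.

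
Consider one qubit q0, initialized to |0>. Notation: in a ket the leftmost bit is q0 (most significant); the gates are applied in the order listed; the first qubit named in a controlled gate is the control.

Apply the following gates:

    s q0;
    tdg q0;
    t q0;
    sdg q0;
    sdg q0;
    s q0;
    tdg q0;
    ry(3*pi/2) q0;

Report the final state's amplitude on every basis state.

The final amplitudes are -sqrt(2)/2 on |0>, sqrt(2)/2 on |1>.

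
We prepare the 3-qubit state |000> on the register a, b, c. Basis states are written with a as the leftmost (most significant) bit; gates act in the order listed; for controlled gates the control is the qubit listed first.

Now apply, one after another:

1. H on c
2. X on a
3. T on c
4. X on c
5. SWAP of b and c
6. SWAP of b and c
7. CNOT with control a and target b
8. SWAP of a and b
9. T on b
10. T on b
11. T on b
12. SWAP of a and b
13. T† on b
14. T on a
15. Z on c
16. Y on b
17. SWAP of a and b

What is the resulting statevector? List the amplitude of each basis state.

The final amplitudes are sqrt(2)*I/2 on |010>, -sqrt(2)*exp(I*pi/4)/2 on |011>, and 0 on every other basis state. Key observation: gates 5-6 undo each other exactly, leaving only the rest of the circuit to track.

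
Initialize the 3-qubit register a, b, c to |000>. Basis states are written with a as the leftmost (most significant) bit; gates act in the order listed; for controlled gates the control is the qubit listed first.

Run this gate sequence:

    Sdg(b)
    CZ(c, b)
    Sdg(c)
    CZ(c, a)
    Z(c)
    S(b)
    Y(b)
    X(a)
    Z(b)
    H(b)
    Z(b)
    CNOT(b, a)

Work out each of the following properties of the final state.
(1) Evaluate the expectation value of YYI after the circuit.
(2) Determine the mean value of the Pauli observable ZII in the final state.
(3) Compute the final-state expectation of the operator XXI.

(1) In the final state, YYI has expectation 1.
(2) The expectation value of ZII is 0.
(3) The expectation value of XXI is 1.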